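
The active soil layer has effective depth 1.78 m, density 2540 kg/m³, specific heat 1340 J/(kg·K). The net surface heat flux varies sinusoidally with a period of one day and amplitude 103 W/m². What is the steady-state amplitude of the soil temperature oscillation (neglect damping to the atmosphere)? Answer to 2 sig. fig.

Areal heat capacity C = ρ c_p D = 2540 × 1340 × 1.78 = 6.06×10^6 J m⁻² K⁻¹.
Angular frequency ω = 2π / T = 2π / 86400 s = 7.27×10^-5 s⁻¹.
Cω = 6.06×10^6 × 7.27×10^-5 = 441 W/(m²·K).
Amplitude A = F₀ / (Cω) = 103 / 441 = 0.234 K.

0.23 K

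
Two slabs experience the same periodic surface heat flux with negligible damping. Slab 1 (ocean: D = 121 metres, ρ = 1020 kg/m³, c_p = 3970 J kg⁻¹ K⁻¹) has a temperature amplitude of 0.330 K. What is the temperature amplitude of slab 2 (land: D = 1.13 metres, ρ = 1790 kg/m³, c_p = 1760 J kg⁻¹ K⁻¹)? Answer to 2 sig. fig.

45 K

C_ocean = 4.90×10^8 J/(m²·K); C_land = 3.56×10^6 J/(m²·K).
A ∝ 1/C ⇒ A_land = A_ocean × C_ocean/C_land = 0.330 × 138 = 45.4 K.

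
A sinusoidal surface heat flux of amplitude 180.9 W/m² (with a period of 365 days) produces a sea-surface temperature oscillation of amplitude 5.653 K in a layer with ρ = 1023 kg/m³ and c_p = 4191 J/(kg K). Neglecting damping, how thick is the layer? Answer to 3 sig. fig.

ω = 2π / 3.15×10^7 s = 1.99×10^-7 s⁻¹.
Required C = F₀ / (A ω) = 180.9 / (5.653 × 1.99×10^-7) = 1.61×10^8 J/(m²·K).
D = C / (ρ c_p) = 1.61×10^8 / (1023 × 4191) = 37.5 m.

37.5 m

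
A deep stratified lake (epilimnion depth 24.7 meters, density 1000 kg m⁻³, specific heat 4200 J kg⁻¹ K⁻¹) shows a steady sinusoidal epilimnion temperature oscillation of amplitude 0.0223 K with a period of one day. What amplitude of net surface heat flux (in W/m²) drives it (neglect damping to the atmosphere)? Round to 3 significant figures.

Areal heat capacity C = ρ c_p D = 1000 × 4200 × 24.7 = 1.04×10^8 J/(m^2 K).
ω = 2π / 86400 s = 7.27×10^-5 s⁻¹.
Cω = 1.04×10^8 × 7.27×10^-5 = 7540 W/(m²·K).
F₀ = A × Cω = 0.0223 × 7540 = 168 W/m².

168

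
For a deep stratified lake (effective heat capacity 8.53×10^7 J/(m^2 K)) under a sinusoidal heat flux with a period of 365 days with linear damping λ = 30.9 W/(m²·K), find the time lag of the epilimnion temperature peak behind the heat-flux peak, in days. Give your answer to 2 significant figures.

29 days

Areal heat capacity C = 8.53×10^7 J/(m^2 K) (given).
ω = 2π / 3.15×10^7 s = 1.99×10^-7 s⁻¹.
Phase lag φ = arctan(Cω/λ) = arctan(17.0/30.9) = 0.503 rad.
Time lag = φ / ω = 0.503 / 1.99×10^-7 = 2.52×10^6 s = 29.2 days.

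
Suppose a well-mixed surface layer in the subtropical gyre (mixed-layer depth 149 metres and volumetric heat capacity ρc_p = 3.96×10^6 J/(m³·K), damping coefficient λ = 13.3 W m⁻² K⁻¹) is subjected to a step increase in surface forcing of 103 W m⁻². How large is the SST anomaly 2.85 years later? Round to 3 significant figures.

6.72 K

Areal heat capacity C = ρc_p × D = 3.96×10^6 × 149 = 5.90×10^8 J m⁻² K⁻¹.
τ = C / λ = 5.90×10^8 / 13.3 = 4.44×10^7 s.
Equilibrium anomaly ΔT_eq = F / λ = 103 / 13.3 = 7.74 K.
t = 2.85 years = 8.99×10^7 s, so t/τ = 2.03.
ΔT(t) = ΔT_eq (1 − e^(−t/τ)) = 7.74 × (1 − e^−2.03) = 6.72 K.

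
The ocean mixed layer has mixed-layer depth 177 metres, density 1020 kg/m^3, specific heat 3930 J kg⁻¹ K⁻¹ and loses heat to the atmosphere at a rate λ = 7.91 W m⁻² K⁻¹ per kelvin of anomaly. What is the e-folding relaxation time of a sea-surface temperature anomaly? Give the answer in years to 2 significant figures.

Areal heat capacity C = ρ c_p D = 1020 × 3930 × 177 = 7.10×10^8 J/(m²·K).
Relaxation time τ = C / λ = 7.10×10^8 / 7.91 = 8.97×10^7 s.
In years: 8.97×10^7 s / (3.156×10^7 s/year) = 2.84 years.

2.8 years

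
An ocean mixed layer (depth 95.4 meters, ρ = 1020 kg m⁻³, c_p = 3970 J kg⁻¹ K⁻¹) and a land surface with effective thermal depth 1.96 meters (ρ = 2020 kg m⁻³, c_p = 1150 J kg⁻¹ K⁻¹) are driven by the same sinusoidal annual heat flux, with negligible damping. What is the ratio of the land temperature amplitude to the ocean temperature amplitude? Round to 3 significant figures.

C_ocean = 1020 × 3970 × 95.4 = 3.86×10^8 J/(m²·K).
C_land = 2020 × 1150 × 1.96 = 4.55×10^6 J/(m²·K).
Undamped amplitude ∝ 1/C, so A_land/A_ocean = C_ocean/C_land = 84.8.

84.8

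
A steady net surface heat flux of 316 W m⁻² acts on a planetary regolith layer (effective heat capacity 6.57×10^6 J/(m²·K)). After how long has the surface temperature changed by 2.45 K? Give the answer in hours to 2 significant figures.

14 hours

Areal heat capacity C = 6.57×10^6 J/(m²·K) (given).
Time required: Δt = C ΔT / F = 6.57×10^6 × 2.45 / 316 = 50900 s.
In hours: 50900 s / (3600 s/hour) = 14.1 hours.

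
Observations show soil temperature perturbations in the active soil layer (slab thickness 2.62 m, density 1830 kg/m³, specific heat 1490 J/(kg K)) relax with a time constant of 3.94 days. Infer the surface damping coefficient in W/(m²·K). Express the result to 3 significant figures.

Areal heat capacity C = ρ c_p D = 1830 × 1490 × 2.62 = 7.14×10^6 J m⁻² K⁻¹.
τ = 3.94 days = 3.40×10^5 s.
λ = C / τ = 7.14×10^6 / 3.40×10^5 = 21.0 W/(m²·K).

21.0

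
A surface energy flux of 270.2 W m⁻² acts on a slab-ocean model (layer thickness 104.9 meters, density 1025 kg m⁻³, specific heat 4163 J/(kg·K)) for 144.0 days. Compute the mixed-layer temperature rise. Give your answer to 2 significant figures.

Areal heat capacity C = ρ c_p D = 1025 × 4163 × 104.9 = 4.48×10^8 J m⁻² K⁻¹.
Net heat input Q = F Δt = 270.2 × (144.0 days × 86400 s/day) = 3.36×10^9 J/m².
ΔT = Q / C = 3.36×10^9 / 4.48×10^8 = 7.51 K.

7.5 K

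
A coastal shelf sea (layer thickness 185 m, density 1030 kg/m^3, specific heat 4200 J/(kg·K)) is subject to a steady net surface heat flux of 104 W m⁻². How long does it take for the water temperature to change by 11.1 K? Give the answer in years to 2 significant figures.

Areal heat capacity C = ρ c_p D = 1030 × 4200 × 185 = 8.00×10^8 J m⁻² K⁻¹.
Time required: Δt = C ΔT / F = 8.00×10^8 × 11.1 / 104 = 8.54×10^7 s.
In years: 8.54×10^7 s / (3.156×10^7 s/year) = 2.71 years.

2.7 years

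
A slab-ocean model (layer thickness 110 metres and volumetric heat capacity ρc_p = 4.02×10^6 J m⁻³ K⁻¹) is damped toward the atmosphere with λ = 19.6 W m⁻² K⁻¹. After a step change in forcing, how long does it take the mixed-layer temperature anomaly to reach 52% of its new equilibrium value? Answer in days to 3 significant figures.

Areal heat capacity C = ρc_p × D = 4.02×10^6 × 110 = 4.42×10^8 J/(m²·K).
τ = C / λ = 4.42×10^8 / 19.6 = 2.26×10^7 s.
Fraction reached: 1 − e^(−t/τ) = 0.52 ⇒ t = −τ ln(1 − 0.52) = τ × 0.734.
t = 1.66×10^7 s = 192 days.

192 days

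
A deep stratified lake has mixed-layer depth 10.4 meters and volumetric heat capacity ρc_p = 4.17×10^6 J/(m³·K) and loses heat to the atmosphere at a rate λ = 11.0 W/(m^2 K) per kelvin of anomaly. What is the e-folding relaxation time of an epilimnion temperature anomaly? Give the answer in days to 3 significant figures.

Areal heat capacity C = ρc_p × D = 4.17×10^6 × 10.4 = 4.34×10^7 J/(m²·K).
Relaxation time τ = C / λ = 4.34×10^7 / 11.0 = 3.94×10^6 s.
In days: 3.94×10^6 s / (86400 s/day) = 45.6 days.

45.6 days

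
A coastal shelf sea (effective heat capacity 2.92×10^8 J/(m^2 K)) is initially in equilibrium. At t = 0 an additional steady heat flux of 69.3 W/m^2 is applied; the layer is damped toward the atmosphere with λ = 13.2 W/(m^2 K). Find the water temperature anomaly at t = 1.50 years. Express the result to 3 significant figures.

4.63 K

Areal heat capacity C = 2.92×10^8 J/(m^2 K) (given).
τ = C / λ = 2.92×10^8 / 13.2 = 2.21×10^7 s.
Equilibrium anomaly ΔT_eq = F / λ = 69.3 / 13.2 = 5.25 K.
t = 1.50 years = 4.73×10^7 s, so t/τ = 2.14.
ΔT(t) = ΔT_eq (1 − e^(−t/τ)) = 5.25 × (1 − e^−2.14) = 4.63 K.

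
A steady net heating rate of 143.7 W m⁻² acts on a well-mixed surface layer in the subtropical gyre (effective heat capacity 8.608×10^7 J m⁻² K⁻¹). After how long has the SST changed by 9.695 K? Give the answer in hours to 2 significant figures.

Areal heat capacity C = 8.608×10^7 J m⁻² K⁻¹ (given).
Time required: Δt = C ΔT / F = 8.61×10^7 × 9.695 / 143.7 = 5.81×10^6 s.
In hours: 5.81×10^6 s / (3600 s/hour) = 1610 hours.

1600 hours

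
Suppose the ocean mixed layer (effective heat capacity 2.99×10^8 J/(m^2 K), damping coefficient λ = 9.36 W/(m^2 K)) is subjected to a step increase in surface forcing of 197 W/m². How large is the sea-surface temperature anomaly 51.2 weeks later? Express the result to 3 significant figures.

13.1 K

Areal heat capacity C = 2.99×10^8 J/(m^2 K) (given).
τ = C / λ = 2.99×10^8 / 9.36 = 3.19×10^7 s.
Equilibrium anomaly ΔT_eq = F / λ = 197 / 9.36 = 21.0 K.
t = 51.2 weeks = 3.10×10^7 s, so t/τ = 0.969.
ΔT(t) = ΔT_eq (1 − e^(−t/τ)) = 21.0 × (1 − e^−0.969) = 13.1 K.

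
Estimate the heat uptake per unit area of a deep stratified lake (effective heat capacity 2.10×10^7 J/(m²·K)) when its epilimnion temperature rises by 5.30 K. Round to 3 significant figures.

1.11×10^8

Areal heat capacity C = 2.10×10^7 J/(m²·K) (given).
ΔQ = C ΔT = 2.10×10^7 × 5.30 = 1.11×10^8 J/m².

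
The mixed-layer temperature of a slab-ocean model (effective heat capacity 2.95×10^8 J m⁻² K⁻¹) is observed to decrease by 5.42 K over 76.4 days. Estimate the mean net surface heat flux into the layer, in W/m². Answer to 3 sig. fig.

Areal heat capacity C = 2.95×10^8 J m⁻² K⁻¹ (given).
Required heat per unit area: Q = C ΔT = 2.95×10^8 × -5.42 = -1.60×10^9 J/m².
Flux F = Q / Δt = -1.60×10^9 / 6.60×10^6 s = -242 W/m².

-242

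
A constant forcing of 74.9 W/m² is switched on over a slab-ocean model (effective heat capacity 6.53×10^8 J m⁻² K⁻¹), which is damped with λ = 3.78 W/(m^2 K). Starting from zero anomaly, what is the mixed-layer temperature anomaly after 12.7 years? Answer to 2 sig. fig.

18 K

Areal heat capacity C = 6.53×10^8 J m⁻² K⁻¹ (given).
τ = C / λ = 6.53×10^8 / 3.78 = 1.73×10^8 s.
Equilibrium anomaly ΔT_eq = F / λ = 74.9 / 3.78 = 19.8 K.
t = 12.7 years = 4.01×10^8 s, so t/τ = 2.32.
ΔT(t) = ΔT_eq (1 − e^(−t/τ)) = 19.8 × (1 − e^−2.32) = 17.9 K.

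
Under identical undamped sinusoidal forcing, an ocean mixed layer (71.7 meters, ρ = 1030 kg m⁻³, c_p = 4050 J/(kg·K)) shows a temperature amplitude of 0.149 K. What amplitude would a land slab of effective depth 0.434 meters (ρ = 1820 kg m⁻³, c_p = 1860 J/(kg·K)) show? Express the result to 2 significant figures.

30 K

C_ocean = 2.99×10^8 J/(m²·K); C_land = 1.47×10^6 J/(m²·K).
A ∝ 1/C ⇒ A_land = A_ocean × C_ocean/C_land = 0.149 × 204 = 30.3 K.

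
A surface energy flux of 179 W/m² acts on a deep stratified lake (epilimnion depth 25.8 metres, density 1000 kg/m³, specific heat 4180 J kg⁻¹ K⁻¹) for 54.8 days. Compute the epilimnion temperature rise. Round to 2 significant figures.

7.9 K

Areal heat capacity C = ρ c_p D = 1000 × 4180 × 25.8 = 1.08×10^8 J m⁻² K⁻¹.
Net heat input Q = F Δt = 179 × (54.8 days × 86400 s/day) = 8.48×10^8 J/m².
ΔT = Q / C = 8.48×10^8 / 1.08×10^8 = 7.86 K.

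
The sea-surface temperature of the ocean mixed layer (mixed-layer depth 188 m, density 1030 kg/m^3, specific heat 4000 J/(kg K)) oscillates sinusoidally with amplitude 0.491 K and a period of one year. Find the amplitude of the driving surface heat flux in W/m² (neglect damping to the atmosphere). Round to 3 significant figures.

75.8

Areal heat capacity C = ρ c_p D = 1030 × 4000 × 188 = 7.75×10^8 J/(m^2 K).
ω = 2π / 3.15×10^7 s = 1.99×10^-7 s⁻¹.
Cω = 7.75×10^8 × 1.99×10^-7 = 154 W/(m²·K).
F₀ = A × Cω = 0.491 × 154 = 75.8 W/m².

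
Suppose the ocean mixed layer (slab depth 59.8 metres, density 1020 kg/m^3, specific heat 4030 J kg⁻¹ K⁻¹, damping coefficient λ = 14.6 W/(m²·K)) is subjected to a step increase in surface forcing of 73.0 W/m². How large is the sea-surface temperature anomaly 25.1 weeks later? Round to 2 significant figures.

Areal heat capacity C = ρ c_p D = 1020 × 4030 × 59.8 = 2.46×10^8 J/(m^2 K).
τ = C / λ = 2.46×10^8 / 14.6 = 1.68×10^7 s.
Equilibrium anomaly ΔT_eq = F / λ = 73.0 / 14.6 = 5.00 K.
t = 25.1 weeks = 1.52×10^7 s, so t/τ = 0.902.
ΔT(t) = ΔT_eq (1 − e^(−t/τ)) = 5.00 × (1 − e^−0.902) = 2.97 K.

3.0 K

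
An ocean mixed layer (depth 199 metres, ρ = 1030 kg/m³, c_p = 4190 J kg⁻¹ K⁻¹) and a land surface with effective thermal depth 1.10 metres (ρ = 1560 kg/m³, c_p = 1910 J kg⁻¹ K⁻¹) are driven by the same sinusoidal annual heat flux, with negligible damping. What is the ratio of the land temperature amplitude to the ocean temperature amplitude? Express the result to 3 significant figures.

C_ocean = 1030 × 4190 × 199 = 8.59×10^8 J/(m²·K).
C_land = 1560 × 1910 × 1.10 = 3.28×10^6 J/(m²·K).
Undamped amplitude ∝ 1/C, so A_land/A_ocean = C_ocean/C_land = 262.

262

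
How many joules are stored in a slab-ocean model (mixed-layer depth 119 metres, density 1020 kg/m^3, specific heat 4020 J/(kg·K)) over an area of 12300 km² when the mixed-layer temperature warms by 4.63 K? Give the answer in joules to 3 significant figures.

Areal heat capacity C = ρ c_p D = 1020 × 4020 × 119 = 4.88×10^8 J m⁻² K⁻¹.
Heat per unit area: q = C ΔT = 4.88×10^8 × 4.63 = 2.26×10^9 J/m².
Total heat: Q = q × A = 2.26×10^9 × (12300 × 10⁶ m²) = 2.78×10^19 J.

2.78×10^19 J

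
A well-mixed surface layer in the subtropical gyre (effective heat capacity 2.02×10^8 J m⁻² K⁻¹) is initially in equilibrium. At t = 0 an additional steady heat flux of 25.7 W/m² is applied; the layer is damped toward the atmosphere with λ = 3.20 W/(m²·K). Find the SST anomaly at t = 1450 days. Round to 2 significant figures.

Areal heat capacity C = 2.02×10^8 J m⁻² K⁻¹ (given).
τ = C / λ = 2.02×10^8 / 3.20 = 6.31×10^7 s.
Equilibrium anomaly ΔT_eq = F / λ = 25.7 / 3.20 = 8.03 K.
t = 1450 days = 1.25×10^8 s, so t/τ = 1.98.
ΔT(t) = ΔT_eq (1 − e^(−t/τ)) = 8.03 × (1 − e^−1.98) = 6.93 K.

6.9 K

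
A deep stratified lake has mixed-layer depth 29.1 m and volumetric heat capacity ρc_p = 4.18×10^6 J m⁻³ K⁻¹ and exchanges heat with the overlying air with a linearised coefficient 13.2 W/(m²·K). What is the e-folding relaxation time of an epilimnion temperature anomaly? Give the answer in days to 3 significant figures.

107 days

Areal heat capacity C = ρc_p × D = 4.18×10^6 × 29.1 = 1.22×10^8 J/(m^2 K).
Relaxation time τ = C / λ = 1.22×10^8 / 13.2 = 9.22×10^6 s.
In days: 9.22×10^6 s / (86400 s/day) = 107 days.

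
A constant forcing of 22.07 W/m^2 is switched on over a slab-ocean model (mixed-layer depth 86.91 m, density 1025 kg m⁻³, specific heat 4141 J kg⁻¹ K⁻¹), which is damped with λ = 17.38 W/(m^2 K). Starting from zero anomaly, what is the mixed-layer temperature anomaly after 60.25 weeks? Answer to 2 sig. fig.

1.0 K

Areal heat capacity C = ρ c_p D = 1025 × 4141 × 86.91 = 3.69×10^8 J/(m^2 K).
τ = C / λ = 3.69×10^8 / 17.38 = 2.12×10^7 s.
Equilibrium anomaly ΔT_eq = F / λ = 22.07 / 17.38 = 1.27 K.
t = 60.25 weeks = 3.64×10^7 s, so t/τ = 1.72.
ΔT(t) = ΔT_eq (1 − e^(−t/τ)) = 1.27 × (1 − e^−1.72) = 1.04 K.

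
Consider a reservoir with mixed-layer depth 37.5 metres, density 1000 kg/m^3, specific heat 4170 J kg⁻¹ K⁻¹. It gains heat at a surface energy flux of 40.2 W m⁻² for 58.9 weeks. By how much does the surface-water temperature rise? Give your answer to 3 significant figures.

Areal heat capacity C = ρ c_p D = 1000 × 4170 × 37.5 = 1.56×10^8 J m⁻² K⁻¹.
Net heat input Q = F Δt = 40.2 × (58.9 weeks × 6.048×10^5 s/week) = 1.43×10^9 J/m².
ΔT = Q / C = 1.43×10^9 / 1.56×10^8 = 9.16 K.

9.16 K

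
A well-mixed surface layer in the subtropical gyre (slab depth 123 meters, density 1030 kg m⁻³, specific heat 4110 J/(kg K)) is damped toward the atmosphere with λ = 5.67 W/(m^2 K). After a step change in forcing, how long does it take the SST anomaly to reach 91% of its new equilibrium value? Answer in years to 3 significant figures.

7.01 years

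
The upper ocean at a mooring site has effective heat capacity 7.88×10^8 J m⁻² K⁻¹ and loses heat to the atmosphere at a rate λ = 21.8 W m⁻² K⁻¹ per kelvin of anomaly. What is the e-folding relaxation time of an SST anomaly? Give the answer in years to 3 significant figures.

Areal heat capacity C = 7.88×10^8 J m⁻² K⁻¹ (given).
Relaxation time τ = C / λ = 7.88×10^8 / 21.8 = 3.61×10^7 s.
In years: 3.61×10^7 s / (3.156×10^7 s/year) = 1.15 years.

1.15 years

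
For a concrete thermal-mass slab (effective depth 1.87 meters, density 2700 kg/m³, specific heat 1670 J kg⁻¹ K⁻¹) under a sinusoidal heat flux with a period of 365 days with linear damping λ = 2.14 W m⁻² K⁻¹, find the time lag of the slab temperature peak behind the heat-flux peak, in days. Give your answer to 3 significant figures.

Areal heat capacity C = ρ c_p D = 2700 × 1670 × 1.87 = 8.43×10^6 J m⁻² K⁻¹.
ω = 2π / 3.15×10^7 s = 1.99×10^-7 s⁻¹.
Phase lag φ = arctan(Cω/λ) = arctan(1.68/2.14) = 0.666 rad.
Time lag = φ / ω = 0.666 / 1.99×10^-7 = 3.34×10^6 s = 38.7 days.

38.7 days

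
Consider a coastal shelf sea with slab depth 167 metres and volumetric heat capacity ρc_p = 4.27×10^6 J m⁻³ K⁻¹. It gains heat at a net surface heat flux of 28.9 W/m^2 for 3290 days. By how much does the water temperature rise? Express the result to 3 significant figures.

Areal heat capacity C = ρc_p × D = 4.27×10^6 × 167 = 7.13×10^8 J/(m^2 K).
Net heat input Q = F Δt = 28.9 × (3290 days × 86400 s/day) = 8.21×10^9 J/m².
ΔT = Q / C = 8.21×10^9 / 7.13×10^8 = 11.5 K.

11.5 K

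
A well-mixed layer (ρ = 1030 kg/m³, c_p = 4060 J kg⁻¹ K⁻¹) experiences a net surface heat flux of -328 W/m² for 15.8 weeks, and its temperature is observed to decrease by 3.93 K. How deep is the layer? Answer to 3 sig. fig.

191 m

Heat input Q = F Δt = -328 × 9.56×10^6 s = -3.13×10^9 J/m².
Required areal heat capacity C = Q / ΔT = 7.98×10^8 J/(m²·K).
Depth D = C / (ρ c_p) = 7.98×10^8 / (1030 × 4060) = 191 m.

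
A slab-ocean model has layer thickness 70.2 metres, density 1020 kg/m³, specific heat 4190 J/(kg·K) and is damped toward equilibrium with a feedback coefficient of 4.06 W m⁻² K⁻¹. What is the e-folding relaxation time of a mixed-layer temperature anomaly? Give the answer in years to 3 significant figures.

2.34 years

Areal heat capacity C = ρ c_p D = 1020 × 4190 × 70.2 = 3.00×10^8 J/(m^2 K).
Relaxation time τ = C / λ = 3.00×10^8 / 4.06 = 7.39×10^7 s.
In years: 7.39×10^7 s / (3.156×10^7 s/year) = 2.34 years.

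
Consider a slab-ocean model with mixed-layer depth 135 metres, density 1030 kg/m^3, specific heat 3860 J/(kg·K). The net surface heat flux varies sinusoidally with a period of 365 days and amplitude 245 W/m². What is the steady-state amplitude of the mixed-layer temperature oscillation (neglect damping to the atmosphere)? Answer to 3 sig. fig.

2.29 K

Areal heat capacity C = ρ c_p D = 1030 × 3860 × 135 = 5.37×10^8 J/(m^2 K).
Angular frequency ω = 2π / T = 2π / 3.15×10^7 s = 1.99×10^-7 s⁻¹.
Cω = 5.37×10^8 × 1.99×10^-7 = 107 W/(m²·K).
Amplitude A = F₀ / (Cω) = 245 / 107 = 2.29 K.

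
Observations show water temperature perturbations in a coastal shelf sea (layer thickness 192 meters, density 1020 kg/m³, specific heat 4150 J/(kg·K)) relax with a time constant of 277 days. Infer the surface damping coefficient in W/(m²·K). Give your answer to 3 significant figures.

Areal heat capacity C = ρ c_p D = 1020 × 4150 × 192 = 8.13×10^8 J/(m²·K).
τ = 277 days = 2.39×10^7 s.
λ = C / τ = 8.13×10^8 / 2.39×10^7 = 34.0 W/(m²·K).

34.0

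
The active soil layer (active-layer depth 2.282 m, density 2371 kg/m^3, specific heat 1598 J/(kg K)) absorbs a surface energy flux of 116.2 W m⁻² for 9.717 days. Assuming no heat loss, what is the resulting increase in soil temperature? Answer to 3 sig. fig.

Areal heat capacity C = ρ c_p D = 2371 × 1598 × 2.282 = 8.65×10^6 J m⁻² K⁻¹.
Net heat input Q = F Δt = 116.2 × (9.717 days × 86400 s/day) = 9.76×10^7 J/m².
ΔT = Q / C = 9.76×10^7 / 8.65×10^6 = 11.3 K.

11.3 K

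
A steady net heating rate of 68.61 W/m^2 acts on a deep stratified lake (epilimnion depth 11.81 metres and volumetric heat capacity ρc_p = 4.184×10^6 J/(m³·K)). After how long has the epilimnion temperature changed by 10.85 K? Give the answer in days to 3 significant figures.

90.4 days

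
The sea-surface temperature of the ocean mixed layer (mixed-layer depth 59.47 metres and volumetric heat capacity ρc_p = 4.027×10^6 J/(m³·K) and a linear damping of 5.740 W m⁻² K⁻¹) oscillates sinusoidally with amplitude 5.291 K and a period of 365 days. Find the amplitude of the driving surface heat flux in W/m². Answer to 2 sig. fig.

250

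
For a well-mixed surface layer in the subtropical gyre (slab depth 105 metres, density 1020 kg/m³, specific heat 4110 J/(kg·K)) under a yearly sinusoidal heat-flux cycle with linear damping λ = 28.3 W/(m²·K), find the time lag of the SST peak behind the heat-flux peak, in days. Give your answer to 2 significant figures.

73 days

Areal heat capacity C = ρ c_p D = 1020 × 4110 × 105 = 4.40×10^8 J/(m²·K).
ω = 2π / 3.15×10^7 s = 1.99×10^-7 s⁻¹.
Phase lag φ = arctan(Cω/λ) = arctan(87.7/28.3) = 1.26 rad.
Time lag = φ / ω = 1.26 / 1.99×10^-7 = 6.32×10^6 s = 73.1 days.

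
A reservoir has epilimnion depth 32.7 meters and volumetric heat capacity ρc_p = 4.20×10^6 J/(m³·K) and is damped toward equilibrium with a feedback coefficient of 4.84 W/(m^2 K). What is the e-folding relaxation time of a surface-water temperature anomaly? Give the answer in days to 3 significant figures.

Areal heat capacity C = ρc_p × D = 4.20×10^6 × 32.7 = 1.37×10^8 J/(m^2 K).
Relaxation time τ = C / λ = 1.37×10^8 / 4.84 = 2.84×10^7 s.
In days: 2.84×10^7 s / (86400 s/day) = 328 days.

328 days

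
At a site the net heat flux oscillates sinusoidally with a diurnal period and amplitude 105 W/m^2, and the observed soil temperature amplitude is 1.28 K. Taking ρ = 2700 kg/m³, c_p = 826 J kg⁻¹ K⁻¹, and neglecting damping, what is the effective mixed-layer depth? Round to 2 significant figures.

0.51 m

ω = 2π / 86400 s = 7.27×10^-5 s⁻¹.
Required C = F₀ / (A ω) = 105 / (1.28 × 7.27×10^-5) = 1.13×10^6 J/(m²·K).
D = C / (ρ c_p) = 1.13×10^6 / (2700 × 826) = 0.506 m.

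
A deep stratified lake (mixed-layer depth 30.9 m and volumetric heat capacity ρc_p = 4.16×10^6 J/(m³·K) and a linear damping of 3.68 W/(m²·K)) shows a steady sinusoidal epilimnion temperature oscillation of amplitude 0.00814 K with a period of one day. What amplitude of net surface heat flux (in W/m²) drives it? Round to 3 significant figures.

76.1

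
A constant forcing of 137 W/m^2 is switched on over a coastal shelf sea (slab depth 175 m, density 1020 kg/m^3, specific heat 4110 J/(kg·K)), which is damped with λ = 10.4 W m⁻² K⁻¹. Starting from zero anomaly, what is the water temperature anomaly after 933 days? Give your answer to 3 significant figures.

Areal heat capacity C = ρ c_p D = 1020 × 4110 × 175 = 7.34×10^8 J/(m^2 K).
τ = C / λ = 7.34×10^8 / 10.4 = 7.05×10^7 s.
Equilibrium anomaly ΔT_eq = F / λ = 137 / 10.4 = 13.2 K.
t = 933 days = 8.06×10^7 s, so t/τ = 1.14.
ΔT(t) = ΔT_eq (1 − e^(−t/τ)) = 13.2 × (1 − e^−1.14) = 8.97 K.

8.97 K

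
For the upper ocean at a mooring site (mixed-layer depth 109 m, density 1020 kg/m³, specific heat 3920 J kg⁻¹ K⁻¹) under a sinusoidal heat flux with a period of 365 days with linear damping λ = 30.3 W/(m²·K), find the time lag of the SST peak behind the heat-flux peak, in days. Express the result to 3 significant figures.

71.7 days

Areal heat capacity C = ρ c_p D = 1020 × 3920 × 109 = 4.36×10^8 J/(m²·K).
ω = 2π / 3.15×10^7 s = 1.99×10^-7 s⁻¹.
Phase lag φ = arctan(Cω/λ) = arctan(86.8/30.3) = 1.24 rad.
Time lag = φ / ω = 1.24 / 1.99×10^-7 = 6.20×10^6 s = 71.7 days.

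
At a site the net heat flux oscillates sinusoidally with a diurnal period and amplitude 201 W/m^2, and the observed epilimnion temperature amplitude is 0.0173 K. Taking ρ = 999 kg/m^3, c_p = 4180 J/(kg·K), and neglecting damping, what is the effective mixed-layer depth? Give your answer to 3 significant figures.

38.3 m

ω = 2π / 86400 s = 7.27×10^-5 s⁻¹.
Required C = F₀ / (A ω) = 201 / (0.0173 × 7.27×10^-5) = 1.60×10^8 J/(m²·K).
D = C / (ρ c_p) = 1.60×10^8 / (999 × 4180) = 38.3 m.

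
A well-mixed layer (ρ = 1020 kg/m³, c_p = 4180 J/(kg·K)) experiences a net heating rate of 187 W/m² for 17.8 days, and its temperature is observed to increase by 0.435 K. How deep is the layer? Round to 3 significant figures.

155 m

Heat input Q = F Δt = 187 × 1.54×10^6 s = 2.88×10^8 J/m².
Required areal heat capacity C = Q / ΔT = 6.61×10^8 J/(m²·K).
Depth D = C / (ρ c_p) = 6.61×10^8 / (1020 × 4180) = 155 m.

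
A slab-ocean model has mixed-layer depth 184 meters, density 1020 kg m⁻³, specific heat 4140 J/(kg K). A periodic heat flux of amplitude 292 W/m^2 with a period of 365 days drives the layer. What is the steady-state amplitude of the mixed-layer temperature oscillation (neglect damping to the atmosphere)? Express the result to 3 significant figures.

Areal heat capacity C = ρ c_p D = 1020 × 4140 × 184 = 7.77×10^8 J m⁻² K⁻¹.
Angular frequency ω = 2π / T = 2π / 3.15×10^7 s = 1.99×10^-7 s⁻¹.
Cω = 7.77×10^8 × 1.99×10^-7 = 155 W/(m²·K).
Amplitude A = F₀ / (Cω) = 292 / 155 = 1.89 K.

1.89 K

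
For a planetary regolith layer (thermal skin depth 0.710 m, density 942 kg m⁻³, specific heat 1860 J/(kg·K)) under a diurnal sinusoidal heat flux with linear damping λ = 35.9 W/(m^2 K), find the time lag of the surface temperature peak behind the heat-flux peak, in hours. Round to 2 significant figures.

Areal heat capacity C = ρ c_p D = 942 × 1860 × 0.710 = 1.24×10^6 J/(m^2 K).
ω = 2π / 86400 s = 7.27×10^-5 s⁻¹.
Phase lag φ = arctan(Cω/λ) = arctan(90.5/35.9) = 1.19 rad.
Time lag = φ / ω = 1.19 / 7.27×10^-5 = 16400 s = 4.56 hours.

4.6 hours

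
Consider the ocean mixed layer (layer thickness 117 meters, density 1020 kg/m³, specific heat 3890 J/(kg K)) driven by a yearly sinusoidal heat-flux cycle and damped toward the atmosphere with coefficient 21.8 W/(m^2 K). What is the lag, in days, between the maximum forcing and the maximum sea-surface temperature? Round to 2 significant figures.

78 days

Areal heat capacity C = ρ c_p D = 1020 × 3890 × 117 = 4.64×10^8 J/(m^2 K).
ω = 2π / 3.15×10^7 s = 1.99×10^-7 s⁻¹.
Phase lag φ = arctan(Cω/λ) = arctan(92.5/21.8) = 1.34 rad.
Time lag = φ / ω = 1.34 / 1.99×10^-7 = 6.72×10^6 s = 77.8 days.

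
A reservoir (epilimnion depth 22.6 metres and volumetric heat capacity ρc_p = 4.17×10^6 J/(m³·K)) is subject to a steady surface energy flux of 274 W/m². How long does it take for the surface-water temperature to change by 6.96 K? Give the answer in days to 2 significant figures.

28 days

Areal heat capacity C = ρc_p × D = 4.17×10^6 × 22.6 = 9.42×10^7 J m⁻² K⁻¹.
Time required: Δt = C ΔT / F = 9.42×10^7 × 6.96 / 274 = 2.39×10^6 s.
In days: 2.39×10^6 s / (86400 s/day) = 27.7 days.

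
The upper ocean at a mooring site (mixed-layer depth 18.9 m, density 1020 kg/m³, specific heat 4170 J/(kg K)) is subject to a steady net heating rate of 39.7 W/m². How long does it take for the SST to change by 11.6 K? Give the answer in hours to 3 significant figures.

Areal heat capacity C = ρ c_p D = 1020 × 4170 × 18.9 = 8.04×10^7 J m⁻² K⁻¹.
Time required: Δt = C ΔT / F = 8.04×10^7 × 11.6 / 39.7 = 2.35×10^7 s.
In hours: 2.35×10^7 s / (3600 s/hour) = 6520 hours.

6520 hours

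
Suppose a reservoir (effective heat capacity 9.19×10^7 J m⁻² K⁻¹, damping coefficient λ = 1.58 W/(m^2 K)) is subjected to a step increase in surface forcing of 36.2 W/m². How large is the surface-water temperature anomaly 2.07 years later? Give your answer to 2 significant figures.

Areal heat capacity C = 9.19×10^7 J m⁻² K⁻¹ (given).
τ = C / λ = 9.19×10^7 / 1.58 = 5.82×10^7 s.
Equilibrium anomaly ΔT_eq = F / λ = 36.2 / 1.58 = 22.9 K.
t = 2.07 years = 6.53×10^7 s, so t/τ = 1.12.
ΔT(t) = ΔT_eq (1 − e^(−t/τ)) = 22.9 × (1 − e^−1.12) = 15.5 K.

15 K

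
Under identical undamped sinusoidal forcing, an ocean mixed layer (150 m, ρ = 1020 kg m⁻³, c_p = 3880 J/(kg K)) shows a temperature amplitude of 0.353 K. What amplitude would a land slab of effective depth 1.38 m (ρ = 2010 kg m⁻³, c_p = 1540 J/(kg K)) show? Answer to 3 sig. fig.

49.1 K

C_ocean = 5.94×10^8 J/(m²·K); C_land = 4.27×10^6 J/(m²·K).
A ∝ 1/C ⇒ A_land = A_ocean × C_ocean/C_land = 0.353 × 139 = 49.1 K.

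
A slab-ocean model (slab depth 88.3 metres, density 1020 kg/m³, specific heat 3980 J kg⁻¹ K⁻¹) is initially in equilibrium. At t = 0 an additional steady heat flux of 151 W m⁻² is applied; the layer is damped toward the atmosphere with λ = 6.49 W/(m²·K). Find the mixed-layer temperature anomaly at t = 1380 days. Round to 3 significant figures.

20.6 K

Areal heat capacity C = ρ c_p D = 1020 × 3980 × 88.3 = 3.58×10^8 J m⁻² K⁻¹.
τ = C / λ = 3.58×10^8 / 6.49 = 5.52×10^7 s.
Equilibrium anomaly ΔT_eq = F / λ = 151 / 6.49 = 23.3 K.
t = 1380 days = 1.19×10^8 s, so t/τ = 2.16.
ΔT(t) = ΔT_eq (1 − e^(−t/τ)) = 23.3 × (1 − e^−2.16) = 20.6 K.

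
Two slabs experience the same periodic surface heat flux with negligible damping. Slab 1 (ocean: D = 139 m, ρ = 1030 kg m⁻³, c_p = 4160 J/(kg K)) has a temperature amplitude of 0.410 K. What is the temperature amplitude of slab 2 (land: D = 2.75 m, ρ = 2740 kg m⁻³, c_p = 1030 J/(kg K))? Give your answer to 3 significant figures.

C_ocean = 5.96×10^8 J/(m²·K); C_land = 7.76×10^6 J/(m²·K).
A ∝ 1/C ⇒ A_land = A_ocean × C_ocean/C_land = 0.410 × 76.7 = 31.5 K.

31.5 K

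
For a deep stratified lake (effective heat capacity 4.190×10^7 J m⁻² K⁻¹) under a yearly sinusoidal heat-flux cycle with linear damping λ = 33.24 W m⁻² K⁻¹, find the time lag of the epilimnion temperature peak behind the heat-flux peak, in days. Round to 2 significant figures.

Areal heat capacity C = 4.190×10^7 J m⁻² K⁻¹ (given).
ω = 2π / 3.15×10^7 s = 1.99×10^-7 s⁻¹.
Phase lag φ = arctan(Cω/λ) = arctan(8.35/33.24) = 0.246 rad.
Time lag = φ / ω = 0.246 / 1.99×10^-7 = 1.23×10^6 s = 14.3 days.

14 days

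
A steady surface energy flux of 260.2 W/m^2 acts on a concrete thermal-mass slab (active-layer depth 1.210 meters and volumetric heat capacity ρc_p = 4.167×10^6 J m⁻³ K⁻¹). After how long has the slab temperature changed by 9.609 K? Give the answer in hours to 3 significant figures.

Areal heat capacity C = ρc_p × D = 4.167×10^6 × 1.210 = 5.04×10^6 J/(m²·K).
Time required: Δt = C ΔT / F = 5.04×10^6 × 9.609 / 260.2 = 1.86×10^5 s.
In hours: 1.86×10^5 s / (3600 s/hour) = 51.7 hours.

51.7 hours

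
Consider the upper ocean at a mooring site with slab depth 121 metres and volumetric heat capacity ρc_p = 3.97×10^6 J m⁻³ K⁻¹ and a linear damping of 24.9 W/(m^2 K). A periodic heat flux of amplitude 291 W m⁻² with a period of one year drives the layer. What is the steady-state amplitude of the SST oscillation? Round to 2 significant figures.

2.9 K

Areal heat capacity C = ρc_p × D = 3.97×10^6 × 121 = 4.80×10^8 J m⁻² K⁻¹.
Angular frequency ω = 2π / T = 2π / 3.15×10^7 s = 1.99×10^-7 s⁻¹.
√((Cω)² + λ²) = √((95.7)² + 24.9²) = 98.9 W/(m²·K).
Amplitude A = F₀ / √((Cω)²+λ²) = 291 / 98.9 = 2.94 K.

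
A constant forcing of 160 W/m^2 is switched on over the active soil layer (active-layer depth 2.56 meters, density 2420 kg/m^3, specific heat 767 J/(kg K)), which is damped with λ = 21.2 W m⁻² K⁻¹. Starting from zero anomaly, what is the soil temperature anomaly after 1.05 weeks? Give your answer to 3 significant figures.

Areal heat capacity C = ρ c_p D = 2420 × 767 × 2.56 = 4.75×10^6 J/(m^2 K).
τ = C / λ = 4.75×10^6 / 21.2 = 2.24×10^5 s.
Equilibrium anomaly ΔT_eq = F / λ = 160 / 21.2 = 7.55 K.
t = 1.05 weeks = 6.35×10^5 s, so t/τ = 2.83.
ΔT(t) = ΔT_eq (1 − e^(−t/τ)) = 7.55 × (1 − e^−2.83) = 7.10 K.

7.10 K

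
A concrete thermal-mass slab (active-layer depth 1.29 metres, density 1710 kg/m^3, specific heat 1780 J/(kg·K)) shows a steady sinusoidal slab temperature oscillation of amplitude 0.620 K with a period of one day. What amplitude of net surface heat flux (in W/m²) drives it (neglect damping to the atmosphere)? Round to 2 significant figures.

Areal heat capacity C = ρ c_p D = 1710 × 1780 × 1.29 = 3.93×10^6 J/(m²·K).
ω = 2π / 86400 s = 7.27×10^-5 s⁻¹.
Cω = 3.93×10^6 × 7.27×10^-5 = 286 W/(m²·K).
F₀ = A × Cω = 0.620 × 286 = 177 W/m².

180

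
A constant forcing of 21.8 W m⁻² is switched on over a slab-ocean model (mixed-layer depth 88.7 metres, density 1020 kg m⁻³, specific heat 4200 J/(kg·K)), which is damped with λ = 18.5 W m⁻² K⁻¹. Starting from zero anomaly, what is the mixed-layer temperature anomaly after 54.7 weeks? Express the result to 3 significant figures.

0.943 K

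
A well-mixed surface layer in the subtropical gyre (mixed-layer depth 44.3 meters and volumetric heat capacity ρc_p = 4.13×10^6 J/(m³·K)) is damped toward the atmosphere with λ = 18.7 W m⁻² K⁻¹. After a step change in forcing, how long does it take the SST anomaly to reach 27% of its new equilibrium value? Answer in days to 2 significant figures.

36 days

Areal heat capacity C = ρc_p × D = 4.13×10^6 × 44.3 = 1.83×10^8 J/(m²·K).
τ = C / λ = 1.83×10^8 / 18.7 = 9.78×10^6 s.
Fraction reached: 1 − e^(−t/τ) = 0.27 ⇒ t = −τ ln(1 − 0.27) = τ × 0.315.
t = 3.08×10^6 s = 35.6 days.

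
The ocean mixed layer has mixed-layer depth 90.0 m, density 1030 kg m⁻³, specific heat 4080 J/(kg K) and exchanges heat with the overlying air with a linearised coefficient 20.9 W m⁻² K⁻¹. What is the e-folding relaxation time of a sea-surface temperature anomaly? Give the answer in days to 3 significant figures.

209 days

Areal heat capacity C = ρ c_p D = 1030 × 4080 × 90.0 = 3.78×10^8 J/(m²·K).
Relaxation time τ = C / λ = 3.78×10^8 / 20.9 = 1.81×10^7 s.
In days: 1.81×10^7 s / (86400 s/day) = 209 days.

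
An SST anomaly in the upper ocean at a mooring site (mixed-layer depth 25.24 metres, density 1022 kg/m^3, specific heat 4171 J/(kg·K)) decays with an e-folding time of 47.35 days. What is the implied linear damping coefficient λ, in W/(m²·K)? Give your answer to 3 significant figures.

26.3

Areal heat capacity C = ρ c_p D = 1022 × 4171 × 25.24 = 1.08×10^8 J/(m²·K).
τ = 47.35 days = 4.09×10^6 s.
λ = C / τ = 1.08×10^8 / 4.09×10^6 = 26.3 W/(m²·K).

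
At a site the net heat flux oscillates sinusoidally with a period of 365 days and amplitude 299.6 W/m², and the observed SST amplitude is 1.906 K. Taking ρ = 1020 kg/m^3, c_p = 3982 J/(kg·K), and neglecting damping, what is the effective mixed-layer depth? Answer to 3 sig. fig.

ω = 2π / 3.15×10^7 s = 1.99×10^-7 s⁻¹.
Required C = F₀ / (A ω) = 299.6 / (1.906 × 1.99×10^-7) = 7.89×10^8 J/(m²·K).
D = C / (ρ c_p) = 7.89×10^8 / (1020 × 3982) = 194 m.

194 m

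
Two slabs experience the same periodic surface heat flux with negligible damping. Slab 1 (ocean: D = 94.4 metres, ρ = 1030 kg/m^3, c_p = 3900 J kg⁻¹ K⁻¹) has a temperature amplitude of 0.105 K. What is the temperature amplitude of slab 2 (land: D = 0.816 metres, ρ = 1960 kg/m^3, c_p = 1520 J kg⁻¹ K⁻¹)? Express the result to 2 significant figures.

16 K

C_ocean = 3.79×10^8 J/(m²·K); C_land = 2.43×10^6 J/(m²·K).
A ∝ 1/C ⇒ A_land = A_ocean × C_ocean/C_land = 0.105 × 156 = 16.4 K.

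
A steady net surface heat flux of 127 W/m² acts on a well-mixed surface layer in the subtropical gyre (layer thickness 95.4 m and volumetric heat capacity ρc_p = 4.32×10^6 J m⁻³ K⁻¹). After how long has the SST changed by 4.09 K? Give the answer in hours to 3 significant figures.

3690 hours

Areal heat capacity C = ρc_p × D = 4.32×10^6 × 95.4 = 4.12×10^8 J m⁻² K⁻¹.
Time required: Δt = C ΔT / F = 4.12×10^8 × 4.09 / 127 = 1.33×10^7 s.
In hours: 1.33×10^7 s / (3600 s/hour) = 3690 hours.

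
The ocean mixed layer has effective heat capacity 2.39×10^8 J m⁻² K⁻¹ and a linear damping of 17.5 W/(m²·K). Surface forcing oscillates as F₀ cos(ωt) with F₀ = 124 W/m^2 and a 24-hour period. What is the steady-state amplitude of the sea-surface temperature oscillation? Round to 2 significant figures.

Areal heat capacity C = 2.39×10^8 J m⁻² K⁻¹ (given).
Angular frequency ω = 2π / T = 2π / 86400 s = 7.27×10^-5 s⁻¹.
√((Cω)² + λ²) = √((17400)² + 17.5²) = 17400 W/(m²·K).
Amplitude A = F₀ / √((Cω)²+λ²) = 124 / 17400 = 0.00713 K.

0.0071 K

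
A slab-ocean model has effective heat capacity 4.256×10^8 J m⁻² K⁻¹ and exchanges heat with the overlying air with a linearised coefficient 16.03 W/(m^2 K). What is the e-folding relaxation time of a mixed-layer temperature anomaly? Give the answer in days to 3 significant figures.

307 days

Areal heat capacity C = 4.256×10^8 J m⁻² K⁻¹ (given).
Relaxation time τ = C / λ = 4.26×10^8 / 16.03 = 2.66×10^7 s.
In days: 2.66×10^7 s / (86400 s/day) = 307 days.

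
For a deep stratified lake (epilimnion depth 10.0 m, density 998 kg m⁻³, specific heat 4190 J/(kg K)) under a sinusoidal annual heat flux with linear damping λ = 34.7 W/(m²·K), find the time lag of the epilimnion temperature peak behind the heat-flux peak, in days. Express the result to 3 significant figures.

Areal heat capacity C = ρ c_p D = 998 × 4190 × 10.0 = 4.18×10^7 J m⁻² K⁻¹.
ω = 2π / 3.15×10^7 s = 1.99×10^-7 s⁻¹.
Phase lag φ = arctan(Cω/λ) = arctan(8.33/34.7) = 0.236 rad.
Time lag = φ / ω = 0.236 / 1.99×10^-7 = 1.18×10^6 s = 13.7 days.

13.7 days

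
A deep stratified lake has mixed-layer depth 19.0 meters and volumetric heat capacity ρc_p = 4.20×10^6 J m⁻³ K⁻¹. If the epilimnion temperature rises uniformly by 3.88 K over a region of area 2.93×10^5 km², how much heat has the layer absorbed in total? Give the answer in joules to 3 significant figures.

9.07×10^19 J

Areal heat capacity C = ρc_p × D = 4.20×10^6 × 19.0 = 7.98×10^7 J/(m^2 K).
Heat per unit area: q = C ΔT = 7.98×10^7 × 3.88 = 3.10×10^8 J/m².
Total heat: Q = q × A = 3.10×10^8 × (2.93×10^5 × 10⁶ m²) = 9.07×10^19 J.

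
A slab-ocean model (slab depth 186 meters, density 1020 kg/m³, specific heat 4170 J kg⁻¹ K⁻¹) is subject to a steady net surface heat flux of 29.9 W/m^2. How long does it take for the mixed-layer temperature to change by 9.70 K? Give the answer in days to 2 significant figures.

Areal heat capacity C = ρ c_p D = 1020 × 4170 × 186 = 7.91×10^8 J/(m^2 K).
Time required: Δt = C ΔT / F = 7.91×10^8 × 9.70 / 29.9 = 2.57×10^8 s.
In days: 2.57×10^8 s / (86400 s/day) = 2970 days.

3000 days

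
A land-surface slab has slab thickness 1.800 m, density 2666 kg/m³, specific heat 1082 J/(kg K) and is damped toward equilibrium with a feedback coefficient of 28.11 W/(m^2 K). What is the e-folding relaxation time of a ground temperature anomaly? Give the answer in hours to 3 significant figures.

Areal heat capacity C = ρ c_p D = 2666 × 1082 × 1.800 = 5.19×10^6 J/(m²·K).
Relaxation time τ = C / λ = 5.19×10^6 / 28.11 = 1.85×10^5 s.
In hours: 1.85×10^5 s / (3600 s/hour) = 51.3 hours.

51.3 hours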